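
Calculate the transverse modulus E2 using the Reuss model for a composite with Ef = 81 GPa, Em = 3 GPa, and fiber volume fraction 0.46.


1/E2 = Vf/Ef + (1-Vf)/Em = 0.46/81 + 0.54/3
E2 = 5.39 GPa

5.39 GPa


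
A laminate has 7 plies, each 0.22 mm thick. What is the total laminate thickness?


h = n * t_ply = 7 * 0.22 = 1.54 mm

1.54 mm


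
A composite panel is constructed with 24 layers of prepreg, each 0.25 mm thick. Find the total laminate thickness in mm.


h = n * t_ply = 24 * 0.25 = 6.0 mm

6.0 mm


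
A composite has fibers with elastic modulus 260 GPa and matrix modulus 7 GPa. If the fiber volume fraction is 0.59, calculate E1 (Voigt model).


E1 = Ef*Vf + Em*(1-Vf) = 260*0.59 + 7*0.41 = 156.27 GPa

156.27 GPa


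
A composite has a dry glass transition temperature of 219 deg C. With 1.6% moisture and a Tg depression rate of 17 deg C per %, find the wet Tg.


Tg_wet = Tg_dry - k*moisture = 219 - 17*1.6 = 191.8 deg C

191.8 deg C


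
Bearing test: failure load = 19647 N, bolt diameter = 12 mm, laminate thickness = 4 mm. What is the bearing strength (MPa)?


sigma_br = F/(d*h) = 19647/(12*4) = 409.3 MPa

409.3 MPa


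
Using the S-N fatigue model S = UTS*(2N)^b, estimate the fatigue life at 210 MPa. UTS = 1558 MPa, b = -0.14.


N = 0.5 * (S/UTS)^(1/b) = 0.5 * (210/1558)^(1/-0.14) = 823649.7402 cycles

823649.7402 cycles


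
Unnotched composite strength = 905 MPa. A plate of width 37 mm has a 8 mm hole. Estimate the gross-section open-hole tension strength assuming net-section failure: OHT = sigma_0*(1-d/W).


OHT = sigma_0*(1-d/W) = 905*(1-8/37) = 709.3 MPa

709.3 MPa


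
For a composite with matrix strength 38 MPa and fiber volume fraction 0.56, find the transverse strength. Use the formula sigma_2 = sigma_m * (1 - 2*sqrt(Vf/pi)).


factor = 1 - 2*sqrt(0.56/pi) = 0.1556
sigma_2 = 38 * 0.1556 = 5.91 MPa

5.91 MPa


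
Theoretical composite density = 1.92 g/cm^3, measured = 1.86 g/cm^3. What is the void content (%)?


Void% = (rho_theo - rho_actual)/rho_theo * 100 = (1.92 - 1.86)/1.92 * 100 = 3.13%

3.13%


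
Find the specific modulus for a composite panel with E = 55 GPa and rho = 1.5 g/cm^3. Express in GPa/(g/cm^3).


Specific stiffness = E/rho = 55/1.5 = 36.7 GPa/(g/cm^3)

36.7 GPa/(g/cm^3)


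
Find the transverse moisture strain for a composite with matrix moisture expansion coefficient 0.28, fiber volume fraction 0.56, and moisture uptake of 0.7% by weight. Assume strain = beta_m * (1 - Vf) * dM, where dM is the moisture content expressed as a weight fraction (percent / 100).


dM = 0.7/100 = 0.007
strain = beta_m * (1-Vf) * dM = 0.28 * 0.44 * 0.007 = 0.0008624

0.0008624


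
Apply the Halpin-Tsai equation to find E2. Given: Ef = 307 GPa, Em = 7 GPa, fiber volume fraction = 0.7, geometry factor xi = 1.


eta = (Ef/Em - 1)/(Ef/Em + xi) = (43.8571 - 1)/(43.8571 + 1) = 0.9554
E2 = Em*(1+xi*eta*Vf)/(1-eta*Vf) = 35.27 GPa

35.27 GPa


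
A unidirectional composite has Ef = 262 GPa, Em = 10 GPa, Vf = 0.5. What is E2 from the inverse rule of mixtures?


1/E2 = Vf/Ef + (1-Vf)/Em = 0.5/262 + 0.5/10
E2 = 19.26 GPa

19.26 GPa


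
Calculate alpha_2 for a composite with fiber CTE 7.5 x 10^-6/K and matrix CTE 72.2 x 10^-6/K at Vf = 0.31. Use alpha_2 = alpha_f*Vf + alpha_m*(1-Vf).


alpha_2 = alpha_f*Vf + alpha_m*(1-Vf) = 7.5*0.31 + 72.2*0.69 = 52.1 x 10^-6/K

52.1 x 10^-6/K


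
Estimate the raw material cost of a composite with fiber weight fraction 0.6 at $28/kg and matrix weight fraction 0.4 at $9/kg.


Cost = cost_f*Wf + cost_m*Wm = 28*0.6 + 9*0.4 = $20.4/kg

$20.4/kg


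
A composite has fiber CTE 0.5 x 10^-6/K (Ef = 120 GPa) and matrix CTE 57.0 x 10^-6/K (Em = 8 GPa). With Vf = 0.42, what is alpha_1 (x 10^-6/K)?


E1 = Ef*Vf + Em*(1-Vf) = 55.04
alpha_1 = (alpha_f*Ef*Vf + alpha_m*Em*(1-Vf))/E1 = 5.26 x 10^-6/K

5.26 x 10^-6/K


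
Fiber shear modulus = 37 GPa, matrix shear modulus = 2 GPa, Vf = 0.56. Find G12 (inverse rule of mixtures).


1/G12 = Vf/Gf + (1-Vf)/Gm = 0.56/37 + 0.44/2
G12 = 4.25 GPa

4.25 GPa


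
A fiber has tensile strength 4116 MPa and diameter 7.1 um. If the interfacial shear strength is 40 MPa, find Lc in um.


Lc = sigma_f * d / (2 * tau_i) = 4116 * 7.1 / (2 * 40) = 365.3 um

365.3 um


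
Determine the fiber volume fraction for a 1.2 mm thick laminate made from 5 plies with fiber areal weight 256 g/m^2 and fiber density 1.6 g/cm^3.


Vf = n * FAW / (rho_f * h * 1000) = 5 * 256 / (1.6 * 1.2 * 1000) = 0.6667

0.6667


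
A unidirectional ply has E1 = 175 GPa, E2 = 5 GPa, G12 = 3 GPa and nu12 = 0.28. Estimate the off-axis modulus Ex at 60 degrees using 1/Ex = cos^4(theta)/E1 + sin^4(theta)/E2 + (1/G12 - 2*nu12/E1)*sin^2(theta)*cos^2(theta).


cos^4(60) = 0.0625, sin^4(60) = 0.5625, sin^2(60)*cos^2(60) = 0.1875
1/G12 - 2*nu12/E1 = 1/3 - 2*0.28/175 = 0.330133 GPa^-1
1/Ex = 0.0625/175 + 0.5625/5 + 0.330133*0.1875 = 0.1747571 GPa^-1
Ex = 5.72 GPa

5.72 GPa


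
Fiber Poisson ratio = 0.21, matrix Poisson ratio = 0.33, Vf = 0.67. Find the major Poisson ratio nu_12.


nu_12 = nu_f*Vf + nu_m*(1-Vf) = 0.21*0.67 + 0.33*0.33 = 0.2496

0.2496


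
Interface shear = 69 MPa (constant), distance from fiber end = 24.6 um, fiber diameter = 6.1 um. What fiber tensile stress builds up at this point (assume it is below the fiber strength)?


Force balance: sigma_f * (pi*d^2/4) = tau * (pi*d) * x  ->  sigma_f = 4 * tau * x / d
sigma_f = 4 * 69 * 24.6 / 6.1 = 1113.0 MPa

1113.0 MPa


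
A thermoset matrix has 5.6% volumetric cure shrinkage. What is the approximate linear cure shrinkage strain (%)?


Linear shrinkage ≈ vol_shrink/3 = 5.6/3 = 1.867%

1.867%


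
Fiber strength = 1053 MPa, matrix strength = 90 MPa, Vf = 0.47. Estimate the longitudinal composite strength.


sigma_1 = sigma_f*Vf + sigma_m*(1-Vf) = 1053*0.47 + 90*0.53 = 542.6 MPa

542.6 MPa


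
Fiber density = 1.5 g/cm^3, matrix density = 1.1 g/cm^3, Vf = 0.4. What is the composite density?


rho_c = rho_f*Vf + rho_m*(1-Vf) = 1.5*0.4 + 1.1*0.6 = 1.26 g/cm^3

1.26 g/cm^3


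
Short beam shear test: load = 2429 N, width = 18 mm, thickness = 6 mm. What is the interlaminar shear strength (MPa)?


ILSS = 3F/(4bh) = 3*2429/(4*18*6) = 16.87 MPa

16.87 MPa


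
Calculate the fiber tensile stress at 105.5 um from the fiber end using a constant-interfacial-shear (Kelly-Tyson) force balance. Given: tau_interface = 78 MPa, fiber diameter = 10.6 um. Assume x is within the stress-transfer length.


Force balance: sigma_f * (pi*d^2/4) = tau * (pi*d) * x  ->  sigma_f = 4 * tau * x / d
sigma_f = 4 * 78 * 105.5 / 10.6 = 3105.3 MPa

3105.3 MPa


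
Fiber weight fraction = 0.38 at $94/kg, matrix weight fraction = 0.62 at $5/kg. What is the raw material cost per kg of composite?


Cost = cost_f*Wf + cost_m*Wm = 94*0.38 + 5*0.62 = $38.82/kg

$38.82/kg


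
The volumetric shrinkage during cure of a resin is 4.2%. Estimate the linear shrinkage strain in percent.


Linear shrinkage ≈ vol_shrink/3 = 4.2/3 = 1.4%

1.4%


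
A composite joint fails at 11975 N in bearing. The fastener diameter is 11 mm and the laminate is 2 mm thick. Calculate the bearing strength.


sigma_br = F/(d*h) = 11975/(11*2) = 544.3 MPa

544.3 MPa


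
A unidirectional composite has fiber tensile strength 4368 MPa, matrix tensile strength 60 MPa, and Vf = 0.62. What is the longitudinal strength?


sigma_1 = sigma_f*Vf + sigma_m*(1-Vf) = 4368*0.62 + 60*0.38 = 2731.0 MPa

2731.0 MPa


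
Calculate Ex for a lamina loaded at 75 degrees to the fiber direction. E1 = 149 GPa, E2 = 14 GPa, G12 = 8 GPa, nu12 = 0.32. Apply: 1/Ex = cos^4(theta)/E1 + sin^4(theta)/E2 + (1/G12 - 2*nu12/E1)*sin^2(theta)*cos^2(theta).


cos^4(75) = 0.004487, sin^4(75) = 0.870513, sin^2(75)*cos^2(75) = 0.0625
1/G12 - 2*nu12/E1 = 1/8 - 2*0.32/149 = 0.120705 GPa^-1
1/Ex = 0.004487/149 + 0.870513/14 + 0.120705*0.0625 = 0.0697536 GPa^-1
Ex = 14.34 GPa

14.34 GPa


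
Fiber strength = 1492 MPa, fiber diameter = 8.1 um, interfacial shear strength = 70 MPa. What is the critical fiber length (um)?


Lc = sigma_f * d / (2 * tau_i) = 1492 * 8.1 / (2 * 70) = 86.3 um

86.3 um


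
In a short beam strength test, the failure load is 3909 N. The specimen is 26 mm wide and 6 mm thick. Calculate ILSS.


ILSS = 3F/(4bh) = 3*3909/(4*26*6) = 18.79 MPa

18.79 MPa


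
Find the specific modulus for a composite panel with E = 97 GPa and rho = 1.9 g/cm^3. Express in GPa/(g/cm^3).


Specific stiffness = E/rho = 97/1.9 = 51.1 GPa/(g/cm^3)

51.1 GPa/(g/cm^3)


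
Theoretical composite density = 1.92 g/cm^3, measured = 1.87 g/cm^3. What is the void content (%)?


Void% = (rho_theo - rho_actual)/rho_theo * 100 = (1.92 - 1.87)/1.92 * 100 = 2.6%

2.6%


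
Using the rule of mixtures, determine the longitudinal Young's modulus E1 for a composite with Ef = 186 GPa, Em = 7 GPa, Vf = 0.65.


E1 = Ef*Vf + Em*(1-Vf) = 186*0.65 + 7*0.35 = 123.35 GPa

123.35 GPa


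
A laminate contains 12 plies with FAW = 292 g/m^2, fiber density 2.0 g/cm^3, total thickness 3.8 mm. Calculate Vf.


Vf = n * FAW / (rho_f * h * 1000) = 12 * 292 / (2.0 * 3.8 * 1000) = 0.4611

0.4611


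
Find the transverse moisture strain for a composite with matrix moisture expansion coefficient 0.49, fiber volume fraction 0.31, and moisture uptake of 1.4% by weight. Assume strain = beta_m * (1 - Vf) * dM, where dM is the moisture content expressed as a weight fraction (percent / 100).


dM = 1.4/100 = 0.014
strain = beta_m * (1-Vf) * dM = 0.49 * 0.69 * 0.014 = 0.0047334

0.0047334


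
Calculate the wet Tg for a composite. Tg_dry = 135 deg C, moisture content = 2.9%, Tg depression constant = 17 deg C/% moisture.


Tg_wet = Tg_dry - k*moisture = 135 - 17*2.9 = 85.7 deg C

85.7 deg C


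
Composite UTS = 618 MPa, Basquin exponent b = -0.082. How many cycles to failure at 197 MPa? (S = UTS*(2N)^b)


N = 0.5 * (S/UTS)^(1/b) = 0.5 * (197/618)^(1/-0.082) = 567700.6370 cycles

567700.6370 cycles


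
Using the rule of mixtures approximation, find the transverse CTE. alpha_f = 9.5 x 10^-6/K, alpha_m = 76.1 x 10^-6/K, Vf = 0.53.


alpha_2 = alpha_f*Vf + alpha_m*(1-Vf) = 9.5*0.53 + 76.1*0.47 = 40.8 x 10^-6/K

40.8 x 10^-6/K


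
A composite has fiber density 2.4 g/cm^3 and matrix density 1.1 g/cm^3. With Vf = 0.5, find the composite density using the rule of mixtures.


rho_c = rho_f*Vf + rho_m*(1-Vf) = 2.4*0.5 + 1.1*0.5 = 1.75 g/cm^3

1.75 g/cm^3


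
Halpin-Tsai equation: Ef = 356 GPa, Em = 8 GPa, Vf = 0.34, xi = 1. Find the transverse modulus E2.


eta = (Ef/Em - 1)/(Ef/Em + xi) = (44.5 - 1)/(44.5 + 1) = 0.956
E2 = Em*(1+xi*eta*Vf)/(1-eta*Vf) = 15.71 GPa

15.71 GPa


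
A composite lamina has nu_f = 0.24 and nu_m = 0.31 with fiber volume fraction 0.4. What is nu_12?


nu_12 = nu_f*Vf + nu_m*(1-Vf) = 0.24*0.4 + 0.31*0.6 = 0.282

0.282


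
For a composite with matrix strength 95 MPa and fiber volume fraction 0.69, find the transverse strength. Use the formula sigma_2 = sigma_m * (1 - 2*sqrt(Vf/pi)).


factor = 1 - 2*sqrt(0.69/pi) = 0.0627
sigma_2 = 95 * 0.0627 = 5.96 MPa

5.96 MPa


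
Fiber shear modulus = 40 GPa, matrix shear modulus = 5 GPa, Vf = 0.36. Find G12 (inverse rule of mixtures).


1/G12 = Vf/Gf + (1-Vf)/Gm = 0.36/40 + 0.64/5
G12 = 7.3 GPa

7.3 GPa


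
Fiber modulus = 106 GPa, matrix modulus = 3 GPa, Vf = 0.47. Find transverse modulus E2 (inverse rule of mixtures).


1/E2 = Vf/Ef + (1-Vf)/Em = 0.47/106 + 0.53/3
E2 = 5.52 GPa

5.52 GPa


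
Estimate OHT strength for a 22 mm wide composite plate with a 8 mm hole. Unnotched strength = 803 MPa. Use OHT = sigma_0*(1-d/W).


OHT = sigma_0*(1-d/W) = 803*(1-8/22) = 511.0 MPa

511.0 MPa


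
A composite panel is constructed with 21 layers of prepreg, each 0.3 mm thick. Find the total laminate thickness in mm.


h = n * t_ply = 21 * 0.3 = 6.3 mm

6.3 mm


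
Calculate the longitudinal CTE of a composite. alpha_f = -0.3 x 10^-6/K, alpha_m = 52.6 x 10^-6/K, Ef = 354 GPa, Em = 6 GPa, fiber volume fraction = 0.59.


E1 = Ef*Vf + Em*(1-Vf) = 211.32
alpha_1 = (alpha_f*Ef*Vf + alpha_m*Em*(1-Vf))/E1 = 0.32 x 10^-6/K

0.32 x 10^-6/K


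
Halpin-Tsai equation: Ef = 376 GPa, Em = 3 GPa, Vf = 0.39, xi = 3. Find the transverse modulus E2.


eta = (Ef/Em - 1)/(Ef/Em + xi) = (125.3333 - 1)/(125.3333 + 3) = 0.9688
E2 = Em*(1+xi*eta*Vf)/(1-eta*Vf) = 10.29 GPa

10.29 GPa


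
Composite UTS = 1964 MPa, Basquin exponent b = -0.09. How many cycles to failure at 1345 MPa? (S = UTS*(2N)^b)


N = 0.5 * (S/UTS)^(1/b) = 0.5 * (1345/1964)^(1/-0.09) = 33.5622 cycles

33.5622 cycles


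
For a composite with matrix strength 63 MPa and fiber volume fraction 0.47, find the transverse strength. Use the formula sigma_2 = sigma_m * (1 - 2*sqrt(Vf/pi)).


factor = 1 - 2*sqrt(0.47/pi) = 0.2264
sigma_2 = 63 * 0.2264 = 14.26 MPa

14.26 MPa


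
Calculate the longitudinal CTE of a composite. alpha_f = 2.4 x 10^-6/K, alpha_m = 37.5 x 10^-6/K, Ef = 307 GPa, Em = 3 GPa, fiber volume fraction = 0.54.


E1 = Ef*Vf + Em*(1-Vf) = 167.16
alpha_1 = (alpha_f*Ef*Vf + alpha_m*Em*(1-Vf))/E1 = 2.69 x 10^-6/K

2.69 x 10^-6/K


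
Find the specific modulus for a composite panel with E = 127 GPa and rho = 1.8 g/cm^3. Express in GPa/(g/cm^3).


Specific stiffness = E/rho = 127/1.8 = 70.6 GPa/(g/cm^3)

70.6 GPa/(g/cm^3)


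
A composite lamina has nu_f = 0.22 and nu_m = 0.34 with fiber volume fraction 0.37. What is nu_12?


nu_12 = nu_f*Vf + nu_m*(1-Vf) = 0.22*0.37 + 0.34*0.63 = 0.2956

0.2956


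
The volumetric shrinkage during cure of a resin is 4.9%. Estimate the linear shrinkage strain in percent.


Linear shrinkage ≈ vol_shrink/3 = 4.9/3 = 1.633%

1.633%


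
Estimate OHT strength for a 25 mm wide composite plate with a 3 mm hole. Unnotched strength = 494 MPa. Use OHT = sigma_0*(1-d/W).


OHT = sigma_0*(1-d/W) = 494*(1-3/25) = 434.7 MPa

434.7 MPa


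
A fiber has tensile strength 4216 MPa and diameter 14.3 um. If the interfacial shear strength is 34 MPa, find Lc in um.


Lc = sigma_f * d / (2 * tau_i) = 4216 * 14.3 / (2 * 34) = 886.6 um

886.6 um


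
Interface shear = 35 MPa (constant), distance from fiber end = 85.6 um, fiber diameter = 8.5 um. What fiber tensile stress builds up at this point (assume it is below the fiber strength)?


Force balance: sigma_f * (pi*d^2/4) = tau * (pi*d) * x  ->  sigma_f = 4 * tau * x / d
sigma_f = 4 * 35 * 85.6 / 8.5 = 1409.9 MPa

1409.9 MPa


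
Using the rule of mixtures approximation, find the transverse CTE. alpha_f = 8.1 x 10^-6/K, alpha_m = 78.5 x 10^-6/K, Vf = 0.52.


alpha_2 = alpha_f*Vf + alpha_m*(1-Vf) = 8.1*0.52 + 78.5*0.48 = 41.9 x 10^-6/K

41.9 x 10^-6/K


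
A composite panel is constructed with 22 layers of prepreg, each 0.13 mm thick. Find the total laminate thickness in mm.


h = n * t_ply = 22 * 0.13 = 2.86 mm

2.86 mm


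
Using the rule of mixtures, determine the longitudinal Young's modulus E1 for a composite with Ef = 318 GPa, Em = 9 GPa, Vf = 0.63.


E1 = Ef*Vf + Em*(1-Vf) = 318*0.63 + 9*0.37 = 203.67 GPa

203.67 GPa


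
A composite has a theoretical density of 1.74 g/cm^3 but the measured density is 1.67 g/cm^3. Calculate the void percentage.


Void% = (rho_theo - rho_actual)/rho_theo * 100 = (1.74 - 1.67)/1.74 * 100 = 4.02%

4.02%


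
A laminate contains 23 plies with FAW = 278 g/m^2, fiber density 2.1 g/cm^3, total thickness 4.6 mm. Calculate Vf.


Vf = n * FAW / (rho_f * h * 1000) = 23 * 278 / (2.1 * 4.6 * 1000) = 0.6619

0.6619


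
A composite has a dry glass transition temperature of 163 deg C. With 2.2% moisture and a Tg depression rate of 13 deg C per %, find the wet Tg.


Tg_wet = Tg_dry - k*moisture = 163 - 13*2.2 = 134.4 deg C

134.4 deg C


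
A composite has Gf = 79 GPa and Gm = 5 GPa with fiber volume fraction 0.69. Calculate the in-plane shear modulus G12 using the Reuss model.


1/G12 = Vf/Gf + (1-Vf)/Gm = 0.69/79 + 0.31/5
G12 = 14.14 GPa

14.14 GPa


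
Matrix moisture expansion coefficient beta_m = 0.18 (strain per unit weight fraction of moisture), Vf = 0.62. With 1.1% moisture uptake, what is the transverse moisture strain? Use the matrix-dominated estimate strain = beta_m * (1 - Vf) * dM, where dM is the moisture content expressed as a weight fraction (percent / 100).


dM = 1.1/100 = 0.011
strain = beta_m * (1-Vf) * dM = 0.18 * 0.38 * 0.011 = 0.0007524

0.0007524


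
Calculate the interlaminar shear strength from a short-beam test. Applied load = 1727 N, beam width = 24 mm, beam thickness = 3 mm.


ILSS = 3F/(4bh) = 3*1727/(4*24*3) = 17.99 MPa

17.99 MPa


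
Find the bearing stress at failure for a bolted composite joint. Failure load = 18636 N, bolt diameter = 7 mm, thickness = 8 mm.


sigma_br = F/(d*h) = 18636/(7*8) = 332.8 MPa

332.8 MPa


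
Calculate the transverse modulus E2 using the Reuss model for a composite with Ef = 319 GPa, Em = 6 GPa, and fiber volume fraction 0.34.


1/E2 = Vf/Ef + (1-Vf)/Em = 0.34/319 + 0.66/6
E2 = 9.0 GPa

9.0 GPa


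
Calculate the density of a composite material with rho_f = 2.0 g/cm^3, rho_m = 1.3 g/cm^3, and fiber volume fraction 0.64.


rho_c = rho_f*Vf + rho_m*(1-Vf) = 2.0*0.64 + 1.3*0.36 = 1.748 g/cm^3

1.748 g/cm^3


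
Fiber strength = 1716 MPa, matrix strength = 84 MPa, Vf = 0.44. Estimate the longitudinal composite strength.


sigma_1 = sigma_f*Vf + sigma_m*(1-Vf) = 1716*0.44 + 84*0.56 = 802.1 MPa

802.1 MPa


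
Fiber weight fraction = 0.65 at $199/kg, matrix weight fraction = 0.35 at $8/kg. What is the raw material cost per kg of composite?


Cost = cost_f*Wf + cost_m*Wm = 199*0.65 + 8*0.35 = $132.15/kg

$132.15/kg


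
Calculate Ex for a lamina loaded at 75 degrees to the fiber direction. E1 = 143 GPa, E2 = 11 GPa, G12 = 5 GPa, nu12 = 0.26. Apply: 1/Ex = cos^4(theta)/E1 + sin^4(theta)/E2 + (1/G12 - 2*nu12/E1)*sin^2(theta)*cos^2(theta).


cos^4(75) = 0.004487, sin^4(75) = 0.870513, sin^2(75)*cos^2(75) = 0.0625
1/G12 - 2*nu12/E1 = 1/5 - 2*0.26/143 = 0.196364 GPa^-1
1/Ex = 0.004487/143 + 0.870513/11 + 0.196364*0.0625 = 0.0914416 GPa^-1
Ex = 10.94 GPa

10.94 GPa


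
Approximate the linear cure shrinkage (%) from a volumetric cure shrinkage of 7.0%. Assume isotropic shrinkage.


Linear shrinkage ≈ vol_shrink/3 = 7.0/3 = 2.333%

2.333%


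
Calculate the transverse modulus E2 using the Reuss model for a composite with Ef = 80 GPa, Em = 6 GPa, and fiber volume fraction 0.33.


1/E2 = Vf/Ef + (1-Vf)/Em = 0.33/80 + 0.67/6
E2 = 8.64 GPa

8.64 GPa


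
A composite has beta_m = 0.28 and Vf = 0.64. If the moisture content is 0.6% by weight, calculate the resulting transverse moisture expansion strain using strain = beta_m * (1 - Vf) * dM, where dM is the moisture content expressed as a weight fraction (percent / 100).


dM = 0.6/100 = 0.006
strain = beta_m * (1-Vf) * dM = 0.28 * 0.36 * 0.006 = 0.0006048

0.0006048


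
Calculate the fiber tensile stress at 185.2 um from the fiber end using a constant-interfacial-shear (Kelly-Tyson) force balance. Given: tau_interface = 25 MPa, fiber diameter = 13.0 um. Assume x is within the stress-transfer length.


Force balance: sigma_f * (pi*d^2/4) = tau * (pi*d) * x  ->  sigma_f = 4 * tau * x / d
sigma_f = 4 * 25 * 185.2 / 13.0 = 1424.6 MPa

1424.6 MPa


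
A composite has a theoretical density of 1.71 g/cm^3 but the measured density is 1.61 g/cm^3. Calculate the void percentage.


Void% = (rho_theo - rho_actual)/rho_theo * 100 = (1.71 - 1.61)/1.71 * 100 = 5.85%

5.85%


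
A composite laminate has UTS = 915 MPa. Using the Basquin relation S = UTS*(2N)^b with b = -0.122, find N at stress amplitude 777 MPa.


N = 0.5 * (S/UTS)^(1/b) = 0.5 * (777/915)^(1/-0.122) = 1.9096 cycles

1.9096 cycles


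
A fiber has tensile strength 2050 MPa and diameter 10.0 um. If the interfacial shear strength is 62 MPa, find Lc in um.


Lc = sigma_f * d / (2 * tau_i) = 2050 * 10.0 / (2 * 62) = 165.3 um

165.3 um


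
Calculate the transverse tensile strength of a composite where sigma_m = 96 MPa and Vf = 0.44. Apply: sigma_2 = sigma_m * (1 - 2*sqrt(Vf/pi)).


factor = 1 - 2*sqrt(0.44/pi) = 0.2515
sigma_2 = 96 * 0.2515 = 24.15 MPa

24.15 MPa


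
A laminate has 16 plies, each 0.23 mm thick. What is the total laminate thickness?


h = n * t_ply = 16 * 0.23 = 3.68 mm

3.68 mm


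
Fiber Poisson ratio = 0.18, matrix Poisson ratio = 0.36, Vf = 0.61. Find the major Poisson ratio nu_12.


nu_12 = nu_f*Vf + nu_m*(1-Vf) = 0.18*0.61 + 0.36*0.39 = 0.2502

0.2502


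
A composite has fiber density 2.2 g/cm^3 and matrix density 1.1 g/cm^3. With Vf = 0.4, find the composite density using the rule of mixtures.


rho_c = rho_f*Vf + rho_m*(1-Vf) = 2.2*0.4 + 1.1*0.6 = 1.54 g/cm^3

1.54 g/cm^3


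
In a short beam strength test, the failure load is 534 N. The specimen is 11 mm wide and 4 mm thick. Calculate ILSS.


ILSS = 3F/(4bh) = 3*534/(4*11*4) = 9.1 MPa

9.1 MPa


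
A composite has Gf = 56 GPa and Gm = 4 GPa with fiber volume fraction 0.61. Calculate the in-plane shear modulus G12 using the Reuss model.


1/G12 = Vf/Gf + (1-Vf)/Gm = 0.61/56 + 0.39/4
G12 = 9.23 GPa

9.23 GPa


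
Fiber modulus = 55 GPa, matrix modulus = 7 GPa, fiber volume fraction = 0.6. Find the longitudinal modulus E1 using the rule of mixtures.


E1 = Ef*Vf + Em*(1-Vf) = 55*0.6 + 7*0.4 = 35.8 GPa

35.8 GPa


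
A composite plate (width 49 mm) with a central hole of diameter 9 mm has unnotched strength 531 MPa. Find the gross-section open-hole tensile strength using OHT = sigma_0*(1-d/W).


OHT = sigma_0*(1-d/W) = 531*(1-9/49) = 433.5 MPa

433.5 MPa


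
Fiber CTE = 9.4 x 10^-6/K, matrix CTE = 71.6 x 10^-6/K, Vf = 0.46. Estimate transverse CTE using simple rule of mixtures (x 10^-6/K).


alpha_2 = alpha_f*Vf + alpha_m*(1-Vf) = 9.4*0.46 + 71.6*0.54 = 43.0 x 10^-6/K

43.0 x 10^-6/K


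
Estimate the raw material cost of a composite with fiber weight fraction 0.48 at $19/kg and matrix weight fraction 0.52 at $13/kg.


Cost = cost_f*Wf + cost_m*Wm = 19*0.48 + 13*0.52 = $15.88/kg

$15.88/kg


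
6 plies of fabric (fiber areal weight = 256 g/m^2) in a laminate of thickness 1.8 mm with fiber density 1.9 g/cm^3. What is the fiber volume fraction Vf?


Vf = n * FAW / (rho_f * h * 1000) = 6 * 256 / (1.9 * 1.8 * 1000) = 0.4491

0.4491


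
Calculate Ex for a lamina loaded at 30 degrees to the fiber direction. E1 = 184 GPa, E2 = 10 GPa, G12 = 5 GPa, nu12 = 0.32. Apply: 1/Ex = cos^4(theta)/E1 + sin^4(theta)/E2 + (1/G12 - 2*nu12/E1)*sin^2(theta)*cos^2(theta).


cos^4(30) = 0.5625, sin^4(30) = 0.0625, sin^2(30)*cos^2(30) = 0.1875
1/G12 - 2*nu12/E1 = 1/5 - 2*0.32/184 = 0.196522 GPa^-1
1/Ex = 0.5625/184 + 0.0625/10 + 0.196522*0.1875 = 0.0461549 GPa^-1
Ex = 21.67 GPa

21.67 GPa


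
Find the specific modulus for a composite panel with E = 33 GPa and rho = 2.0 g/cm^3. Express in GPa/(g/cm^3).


Specific stiffness = E/rho = 33/2.0 = 16.5 GPa/(g/cm^3)

16.5 GPa/(g/cm^3)


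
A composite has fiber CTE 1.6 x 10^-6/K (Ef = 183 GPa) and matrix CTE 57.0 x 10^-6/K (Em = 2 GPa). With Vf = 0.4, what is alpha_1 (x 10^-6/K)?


E1 = Ef*Vf + Em*(1-Vf) = 74.4
alpha_1 = (alpha_f*Ef*Vf + alpha_m*Em*(1-Vf))/E1 = 2.49 x 10^-6/K

2.49 x 10^-6/K


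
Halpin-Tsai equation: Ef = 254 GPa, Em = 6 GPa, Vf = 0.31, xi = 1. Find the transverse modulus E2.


eta = (Ef/Em - 1)/(Ef/Em + xi) = (42.3333 - 1)/(42.3333 + 1) = 0.9538
E2 = Em*(1+xi*eta*Vf)/(1-eta*Vf) = 11.04 GPa

11.04 GPa


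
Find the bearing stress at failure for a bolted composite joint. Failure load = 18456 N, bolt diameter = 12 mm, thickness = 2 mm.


sigma_br = F/(d*h) = 18456/(12*2) = 769.0 MPa

769.0 MPa


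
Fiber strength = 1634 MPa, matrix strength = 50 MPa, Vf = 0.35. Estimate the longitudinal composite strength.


sigma_1 = sigma_f*Vf + sigma_m*(1-Vf) = 1634*0.35 + 50*0.65 = 604.4 MPa

604.4 MPa


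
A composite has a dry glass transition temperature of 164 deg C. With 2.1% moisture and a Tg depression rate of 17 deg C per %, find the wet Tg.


Tg_wet = Tg_dry - k*moisture = 164 - 17*2.1 = 128.3 deg C

128.3 deg C


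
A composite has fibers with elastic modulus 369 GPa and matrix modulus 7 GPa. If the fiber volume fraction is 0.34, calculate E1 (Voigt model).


E1 = Ef*Vf + Em*(1-Vf) = 369*0.34 + 7*0.66 = 130.08 GPa

130.08 GPa


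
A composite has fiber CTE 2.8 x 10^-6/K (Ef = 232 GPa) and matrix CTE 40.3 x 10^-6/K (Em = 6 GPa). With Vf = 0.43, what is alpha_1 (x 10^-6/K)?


E1 = Ef*Vf + Em*(1-Vf) = 103.18
alpha_1 = (alpha_f*Ef*Vf + alpha_m*Em*(1-Vf))/E1 = 4.04 x 10^-6/K

4.04 x 10^-6/K


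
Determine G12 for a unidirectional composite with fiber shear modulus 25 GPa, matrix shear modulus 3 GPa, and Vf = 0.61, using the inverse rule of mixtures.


1/G12 = Vf/Gf + (1-Vf)/Gm = 0.61/25 + 0.39/3
G12 = 6.48 GPa

6.48 GPa


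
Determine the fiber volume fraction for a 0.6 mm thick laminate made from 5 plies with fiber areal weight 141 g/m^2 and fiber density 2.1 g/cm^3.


Vf = n * FAW / (rho_f * h * 1000) = 5 * 141 / (2.1 * 0.6 * 1000) = 0.5595

0.5595


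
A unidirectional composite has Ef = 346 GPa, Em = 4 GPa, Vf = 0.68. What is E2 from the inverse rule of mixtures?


1/E2 = Vf/Ef + (1-Vf)/Em = 0.68/346 + 0.32/4
E2 = 12.2 GPa

12.2 GPa


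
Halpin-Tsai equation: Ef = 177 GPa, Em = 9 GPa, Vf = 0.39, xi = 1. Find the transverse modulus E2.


eta = (Ef/Em - 1)/(Ef/Em + xi) = (19.6667 - 1)/(19.6667 + 1) = 0.9032
E2 = Em*(1+xi*eta*Vf)/(1-eta*Vf) = 18.79 GPa

18.79 GPa


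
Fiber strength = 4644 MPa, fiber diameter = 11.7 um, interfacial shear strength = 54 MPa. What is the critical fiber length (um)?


Lc = sigma_f * d / (2 * tau_i) = 4644 * 11.7 / (2 * 54) = 503.1 um

503.1 um


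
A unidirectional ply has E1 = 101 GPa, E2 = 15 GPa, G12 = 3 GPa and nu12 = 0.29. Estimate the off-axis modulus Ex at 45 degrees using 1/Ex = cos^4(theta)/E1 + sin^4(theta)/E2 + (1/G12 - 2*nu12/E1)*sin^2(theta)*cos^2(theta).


cos^4(45) = 0.25, sin^4(45) = 0.25, sin^2(45)*cos^2(45) = 0.25
1/G12 - 2*nu12/E1 = 1/3 - 2*0.29/101 = 0.327591 GPa^-1
1/Ex = 0.25/101 + 0.25/15 + 0.327591*0.25 = 0.1010396 GPa^-1
Ex = 9.9 GPa

9.9 GPa


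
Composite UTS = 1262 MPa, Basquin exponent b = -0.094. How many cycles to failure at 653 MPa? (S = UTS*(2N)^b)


N = 0.5 * (S/UTS)^(1/b) = 0.5 * (653/1262)^(1/-0.094) = 553.4498 cycles

553.4498 cycles


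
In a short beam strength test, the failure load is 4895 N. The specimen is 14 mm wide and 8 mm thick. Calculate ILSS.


ILSS = 3F/(4bh) = 3*4895/(4*14*8) = 32.78 MPa

32.78 MPa


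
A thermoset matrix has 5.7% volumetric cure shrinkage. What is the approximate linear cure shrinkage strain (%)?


Linear shrinkage ≈ vol_shrink/3 = 5.7/3 = 1.9%

1.9%


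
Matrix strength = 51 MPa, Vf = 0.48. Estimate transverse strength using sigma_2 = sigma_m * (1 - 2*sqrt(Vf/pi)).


factor = 1 - 2*sqrt(0.48/pi) = 0.2182
sigma_2 = 51 * 0.2182 = 11.13 MPa

11.13 MPa


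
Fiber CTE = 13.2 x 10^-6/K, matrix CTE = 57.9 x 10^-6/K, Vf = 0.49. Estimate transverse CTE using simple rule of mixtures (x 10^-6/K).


alpha_2 = alpha_f*Vf + alpha_m*(1-Vf) = 13.2*0.49 + 57.9*0.51 = 36.0 x 10^-6/K

36.0 x 10^-6/K


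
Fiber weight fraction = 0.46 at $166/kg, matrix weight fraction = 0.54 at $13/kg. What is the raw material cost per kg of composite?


Cost = cost_f*Wf + cost_m*Wm = 166*0.46 + 13*0.54 = $83.38/kg

$83.38/kg


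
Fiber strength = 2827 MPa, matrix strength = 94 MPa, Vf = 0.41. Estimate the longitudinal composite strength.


sigma_1 = sigma_f*Vf + sigma_m*(1-Vf) = 2827*0.41 + 94*0.59 = 1214.5 MPa

1214.5 MPa


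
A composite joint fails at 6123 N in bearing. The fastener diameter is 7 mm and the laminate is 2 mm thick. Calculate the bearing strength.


sigma_br = F/(d*h) = 6123/(7*2) = 437.4 MPa

437.4 MPa


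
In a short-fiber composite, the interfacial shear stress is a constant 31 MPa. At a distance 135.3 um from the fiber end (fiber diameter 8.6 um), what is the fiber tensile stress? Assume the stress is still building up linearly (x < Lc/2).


Force balance: sigma_f * (pi*d^2/4) = tau * (pi*d) * x  ->  sigma_f = 4 * tau * x / d
sigma_f = 4 * 31 * 135.3 / 8.6 = 1950.8 MPa

1950.8 MPa


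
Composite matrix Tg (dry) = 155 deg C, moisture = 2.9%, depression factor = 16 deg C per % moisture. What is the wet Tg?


Tg_wet = Tg_dry - k*moisture = 155 - 16*2.9 = 108.6 deg C

108.6 deg C


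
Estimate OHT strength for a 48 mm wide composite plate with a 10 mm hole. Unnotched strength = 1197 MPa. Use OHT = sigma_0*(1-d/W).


OHT = sigma_0*(1-d/W) = 1197*(1-10/48) = 947.6 MPa

947.6 MPa


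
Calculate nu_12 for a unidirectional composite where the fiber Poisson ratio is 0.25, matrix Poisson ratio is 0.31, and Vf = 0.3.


nu_12 = nu_f*Vf + nu_m*(1-Vf) = 0.25*0.3 + 0.31*0.7 = 0.292

0.292


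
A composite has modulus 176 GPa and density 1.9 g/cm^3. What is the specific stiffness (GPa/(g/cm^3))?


Specific stiffness = E/rho = 176/1.9 = 92.6 GPa/(g/cm^3)

92.6 GPa/(g/cm^3)


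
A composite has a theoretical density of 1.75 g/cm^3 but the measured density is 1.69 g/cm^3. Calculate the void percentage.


Void% = (rho_theo - rho_actual)/rho_theo * 100 = (1.75 - 1.69)/1.75 * 100 = 3.43%

3.43%


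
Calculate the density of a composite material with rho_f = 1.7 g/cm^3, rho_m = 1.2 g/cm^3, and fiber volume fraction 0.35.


rho_c = rho_f*Vf + rho_m*(1-Vf) = 1.7*0.35 + 1.2*0.65 = 1.375 g/cm^3

1.375 g/cm^3


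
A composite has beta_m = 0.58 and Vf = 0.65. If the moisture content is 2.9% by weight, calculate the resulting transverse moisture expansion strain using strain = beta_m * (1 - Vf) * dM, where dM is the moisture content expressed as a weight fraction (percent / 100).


dM = 2.9/100 = 0.029
strain = beta_m * (1-Vf) * dM = 0.58 * 0.35 * 0.029 = 0.005887

0.005887


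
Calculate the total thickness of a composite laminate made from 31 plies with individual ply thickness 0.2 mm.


h = n * t_ply = 31 * 0.2 = 6.2 mm

6.2 mm


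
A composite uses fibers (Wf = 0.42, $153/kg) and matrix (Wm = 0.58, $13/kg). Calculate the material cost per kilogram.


Cost = cost_f*Wf + cost_m*Wm = 153*0.42 + 13*0.58 = $71.8/kg

$71.8/kg


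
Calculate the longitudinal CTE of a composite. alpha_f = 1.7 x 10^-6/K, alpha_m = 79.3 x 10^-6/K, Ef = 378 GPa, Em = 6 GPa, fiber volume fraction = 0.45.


E1 = Ef*Vf + Em*(1-Vf) = 173.4
alpha_1 = (alpha_f*Ef*Vf + alpha_m*Em*(1-Vf))/E1 = 3.18 x 10^-6/K

3.18 x 10^-6/K


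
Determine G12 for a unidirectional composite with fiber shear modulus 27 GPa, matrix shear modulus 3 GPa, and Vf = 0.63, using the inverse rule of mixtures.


1/G12 = Vf/Gf + (1-Vf)/Gm = 0.63/27 + 0.37/3
G12 = 6.82 GPa

6.82 GPa


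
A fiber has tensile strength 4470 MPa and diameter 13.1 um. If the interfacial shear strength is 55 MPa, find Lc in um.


Lc = sigma_f * d / (2 * tau_i) = 4470 * 13.1 / (2 * 55) = 532.3 um

532.3 um


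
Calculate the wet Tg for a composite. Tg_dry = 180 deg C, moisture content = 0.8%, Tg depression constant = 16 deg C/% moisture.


Tg_wet = Tg_dry - k*moisture = 180 - 16*0.8 = 167.2 deg C

167.2 deg C


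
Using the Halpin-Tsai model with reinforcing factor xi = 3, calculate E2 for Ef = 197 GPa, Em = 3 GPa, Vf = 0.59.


eta = (Ef/Em - 1)/(Ef/Em + xi) = (65.6667 - 1)/(65.6667 + 3) = 0.9417
E2 = Em*(1+xi*eta*Vf)/(1-eta*Vf) = 18.0 GPa

18.0 GPa


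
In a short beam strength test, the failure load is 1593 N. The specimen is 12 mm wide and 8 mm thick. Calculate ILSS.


ILSS = 3F/(4bh) = 3*1593/(4*12*8) = 12.45 MPa

12.45 MPa


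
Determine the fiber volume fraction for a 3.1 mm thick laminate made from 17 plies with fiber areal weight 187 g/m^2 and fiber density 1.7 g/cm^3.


Vf = n * FAW / (rho_f * h * 1000) = 17 * 187 / (1.7 * 3.1 * 1000) = 0.6032

0.6032


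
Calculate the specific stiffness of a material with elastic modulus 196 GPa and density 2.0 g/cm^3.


Specific stiffness = E/rho = 196/2.0 = 98.0 GPa/(g/cm^3)

98.0 GPa/(g/cm^3)


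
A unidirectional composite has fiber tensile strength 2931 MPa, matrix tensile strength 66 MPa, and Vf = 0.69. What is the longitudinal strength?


sigma_1 = sigma_f*Vf + sigma_m*(1-Vf) = 2931*0.69 + 66*0.31 = 2042.9 MPa

2042.9 MPa


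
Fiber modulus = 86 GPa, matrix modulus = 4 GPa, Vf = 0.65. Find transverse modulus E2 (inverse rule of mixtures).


1/E2 = Vf/Ef + (1-Vf)/Em = 0.65/86 + 0.35/4
E2 = 10.52 GPa

10.52 GPa


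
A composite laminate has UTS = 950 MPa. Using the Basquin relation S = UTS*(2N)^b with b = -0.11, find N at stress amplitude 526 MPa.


N = 0.5 * (S/UTS)^(1/b) = 0.5 * (526/950)^(1/-0.11) = 107.8824 cycles

107.8824 cycles


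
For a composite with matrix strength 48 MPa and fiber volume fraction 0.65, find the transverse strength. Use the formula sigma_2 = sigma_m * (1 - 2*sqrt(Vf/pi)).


factor = 1 - 2*sqrt(0.65/pi) = 0.0903
sigma_2 = 48 * 0.0903 = 4.33 MPa

4.33 MPa


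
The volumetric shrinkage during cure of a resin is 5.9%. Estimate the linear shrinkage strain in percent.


Linear shrinkage ≈ vol_shrink/3 = 5.9/3 = 1.967%

1.967%


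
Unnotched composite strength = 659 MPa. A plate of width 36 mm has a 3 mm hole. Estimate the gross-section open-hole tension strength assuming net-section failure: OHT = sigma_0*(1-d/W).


OHT = sigma_0*(1-d/W) = 659*(1-3/36) = 604.1 MPa

604.1 MPa


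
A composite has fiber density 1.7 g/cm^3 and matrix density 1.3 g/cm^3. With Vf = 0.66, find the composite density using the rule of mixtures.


rho_c = rho_f*Vf + rho_m*(1-Vf) = 1.7*0.66 + 1.3*0.34 = 1.564 g/cm^3

1.564 g/cm^3


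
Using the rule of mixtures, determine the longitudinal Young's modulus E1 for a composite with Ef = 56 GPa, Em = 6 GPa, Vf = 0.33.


E1 = Ef*Vf + Em*(1-Vf) = 56*0.33 + 6*0.67 = 22.5 GPa

22.5 GPa


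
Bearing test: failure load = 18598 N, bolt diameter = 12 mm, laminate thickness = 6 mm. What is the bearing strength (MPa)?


sigma_br = F/(d*h) = 18598/(12*6) = 258.3 MPa

258.3 MPa


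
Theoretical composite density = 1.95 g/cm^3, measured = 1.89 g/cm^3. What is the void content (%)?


Void% = (rho_theo - rho_actual)/rho_theo * 100 = (1.95 - 1.89)/1.95 * 100 = 3.08%

3.08%


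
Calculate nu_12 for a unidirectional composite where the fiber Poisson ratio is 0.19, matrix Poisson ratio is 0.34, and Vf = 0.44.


nu_12 = nu_f*Vf + nu_m*(1-Vf) = 0.19*0.44 + 0.34*0.56 = 0.274

0.274


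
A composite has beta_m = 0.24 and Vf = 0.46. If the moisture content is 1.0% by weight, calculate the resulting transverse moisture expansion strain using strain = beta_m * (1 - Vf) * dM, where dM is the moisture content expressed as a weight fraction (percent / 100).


dM = 1.0/100 = 0.01
strain = beta_m * (1-Vf) * dM = 0.24 * 0.54 * 0.01 = 0.001296

0.001296


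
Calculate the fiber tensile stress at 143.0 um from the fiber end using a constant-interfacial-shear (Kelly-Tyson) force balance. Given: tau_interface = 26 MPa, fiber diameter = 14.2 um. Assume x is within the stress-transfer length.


Force balance: sigma_f * (pi*d^2/4) = tau * (pi*d) * x  ->  sigma_f = 4 * tau * x / d
sigma_f = 4 * 26 * 143.0 / 14.2 = 1047.3 MPa

1047.3 MPa


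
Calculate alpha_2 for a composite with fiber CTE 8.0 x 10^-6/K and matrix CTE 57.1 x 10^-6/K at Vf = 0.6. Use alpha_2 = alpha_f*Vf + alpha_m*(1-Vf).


alpha_2 = alpha_f*Vf + alpha_m*(1-Vf) = 8.0*0.6 + 57.1*0.4 = 27.6 x 10^-6/K

27.6 x 10^-6/K


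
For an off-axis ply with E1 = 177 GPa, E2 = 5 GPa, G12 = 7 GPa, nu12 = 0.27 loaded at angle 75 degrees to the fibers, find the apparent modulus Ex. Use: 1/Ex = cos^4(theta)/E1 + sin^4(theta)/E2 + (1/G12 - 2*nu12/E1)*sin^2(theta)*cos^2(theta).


cos^4(75) = 0.004487, sin^4(75) = 0.870513, sin^2(75)*cos^2(75) = 0.0625
1/G12 - 2*nu12/E1 = 1/7 - 2*0.27/177 = 0.139806 GPa^-1
1/Ex = 0.004487/177 + 0.870513/5 + 0.139806*0.0625 = 0.1828658 GPa^-1
Ex = 5.47 GPa

5.47 GPa


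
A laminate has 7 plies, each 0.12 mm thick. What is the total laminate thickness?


h = n * t_ply = 7 * 0.12 = 0.84 mm

0.84 mm


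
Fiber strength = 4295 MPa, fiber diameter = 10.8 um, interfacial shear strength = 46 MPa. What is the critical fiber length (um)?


Lc = sigma_f * d / (2 * tau_i) = 4295 * 10.8 / (2 * 46) = 504.2 um

504.2 um


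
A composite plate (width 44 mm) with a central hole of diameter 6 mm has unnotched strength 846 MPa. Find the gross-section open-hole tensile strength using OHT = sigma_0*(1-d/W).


OHT = sigma_0*(1-d/W) = 846*(1-6/44) = 730.6 MPa

730.6 MPa


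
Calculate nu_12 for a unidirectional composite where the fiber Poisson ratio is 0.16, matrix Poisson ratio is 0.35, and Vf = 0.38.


nu_12 = nu_f*Vf + nu_m*(1-Vf) = 0.16*0.38 + 0.35*0.62 = 0.2778

0.2778


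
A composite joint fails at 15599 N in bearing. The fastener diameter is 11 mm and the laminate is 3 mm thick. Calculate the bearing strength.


sigma_br = F/(d*h) = 15599/(11*3) = 472.7 MPa

472.7 MPa


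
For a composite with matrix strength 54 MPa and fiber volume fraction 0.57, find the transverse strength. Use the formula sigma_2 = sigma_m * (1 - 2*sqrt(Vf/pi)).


factor = 1 - 2*sqrt(0.57/pi) = 0.1481
sigma_2 = 54 * 0.1481 = 8.0 MPa

8.0 MPa


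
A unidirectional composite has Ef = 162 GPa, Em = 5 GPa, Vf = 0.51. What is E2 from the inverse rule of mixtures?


1/E2 = Vf/Ef + (1-Vf)/Em = 0.51/162 + 0.49/5
E2 = 9.89 GPa

9.89 GPa


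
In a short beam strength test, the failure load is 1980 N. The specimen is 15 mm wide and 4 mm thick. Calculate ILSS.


ILSS = 3F/(4bh) = 3*1980/(4*15*4) = 24.75 MPa

24.75 MPa


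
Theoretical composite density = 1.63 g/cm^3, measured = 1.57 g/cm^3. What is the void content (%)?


Void% = (rho_theo - rho_actual)/rho_theo * 100 = (1.63 - 1.57)/1.63 * 100 = 3.68%

3.68%


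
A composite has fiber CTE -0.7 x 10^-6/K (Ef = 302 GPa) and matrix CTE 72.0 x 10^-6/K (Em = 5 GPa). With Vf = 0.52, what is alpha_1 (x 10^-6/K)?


E1 = Ef*Vf + Em*(1-Vf) = 159.44
alpha_1 = (alpha_f*Ef*Vf + alpha_m*Em*(1-Vf))/E1 = 0.39 x 10^-6/K

0.39 x 10^-6/K


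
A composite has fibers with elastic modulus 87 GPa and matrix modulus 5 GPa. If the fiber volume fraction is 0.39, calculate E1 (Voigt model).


E1 = Ef*Vf + Em*(1-Vf) = 87*0.39 + 5*0.61 = 36.98 GPa

36.98 GPa


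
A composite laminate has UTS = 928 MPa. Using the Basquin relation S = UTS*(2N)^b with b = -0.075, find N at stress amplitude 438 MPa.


N = 0.5 * (S/UTS)^(1/b) = 0.5 * (438/928)^(1/-0.075) = 11133.2394 cycles

11133.2394 cycles


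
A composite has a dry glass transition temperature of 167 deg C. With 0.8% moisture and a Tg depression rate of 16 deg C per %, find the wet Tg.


Tg_wet = Tg_dry - k*moisture = 167 - 16*0.8 = 154.2 deg C

154.2 deg C


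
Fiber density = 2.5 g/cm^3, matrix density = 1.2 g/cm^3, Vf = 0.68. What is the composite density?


rho_c = rho_f*Vf + rho_m*(1-Vf) = 2.5*0.68 + 1.2*0.32 = 2.084 g/cm^3

2.084 g/cm^3


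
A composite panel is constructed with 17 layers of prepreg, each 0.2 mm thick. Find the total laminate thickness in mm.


h = n * t_ply = 17 * 0.2 = 3.4 mm

3.4 mm


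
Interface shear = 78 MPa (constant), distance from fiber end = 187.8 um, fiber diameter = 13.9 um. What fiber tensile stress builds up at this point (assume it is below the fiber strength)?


Force balance: sigma_f * (pi*d^2/4) = tau * (pi*d) * x  ->  sigma_f = 4 * tau * x / d
sigma_f = 4 * 78 * 187.8 / 13.9 = 4215.4 MPa

4215.4 MPa


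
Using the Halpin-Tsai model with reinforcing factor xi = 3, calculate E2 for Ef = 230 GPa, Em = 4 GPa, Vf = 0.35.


eta = (Ef/Em - 1)/(Ef/Em + xi) = (57.5 - 1)/(57.5 + 3) = 0.9339
E2 = Em*(1+xi*eta*Vf)/(1-eta*Vf) = 11.77 GPa

11.77 GPa
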